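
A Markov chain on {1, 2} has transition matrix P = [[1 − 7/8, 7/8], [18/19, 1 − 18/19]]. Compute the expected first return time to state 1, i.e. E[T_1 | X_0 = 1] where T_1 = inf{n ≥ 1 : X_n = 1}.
E[T_1 | X_0 = 1] = 1/π_1 = 277/144

For an irreducible recurrent Markov chain with stationary distribution π, E[T_i | X_0 = i] = 1/π_i (Kac's formula). Here π_1 = (18/19)/(7/8 + 18/19) = (18/19)/(277/152) = 144/277, so E[T_1 | X_0 = 1] = 1/π_1 = (7/8 + 18/19)/(18/19) = (277/152)/(18/19) = 277/144.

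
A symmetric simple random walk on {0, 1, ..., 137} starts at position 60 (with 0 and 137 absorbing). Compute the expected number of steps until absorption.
E[τ | X_0 = 60] = 4620

Let v_k = E[τ | X_0 = k]. Boundary: v_0 = v_137 = 0. Recurrence: v_k = 1 + (v_{k-1} + v_{k+1})/2 for 1 ≤ k ≤ 136. The particular solution to v_k − (v_{k-1} + v_{k+1})/2 = 1 is v_k = −k^2. Adding homogeneous solution A + B k and matching boundaries gives v_k = k (137 − k). Substituting k = 60: v_60 = 60 · 77 = 4620.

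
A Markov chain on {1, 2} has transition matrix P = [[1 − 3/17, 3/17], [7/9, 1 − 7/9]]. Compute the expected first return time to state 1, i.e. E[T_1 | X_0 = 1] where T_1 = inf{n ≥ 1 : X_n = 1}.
E[T_1 | X_0 = 1] = 1/π_1 = 146/119

For an irreducible recurrent Markov chain with stationary distribution π, E[T_i | X_0 = i] = 1/π_i (Kac's formula). Here π_1 = (7/9)/(3/17 + 7/9) = (7/9)/(146/153) = 119/146, so E[T_1 | X_0 = 1] = 1/π_1 = (3/17 + 7/9)/(7/9) = (146/153)/(7/9) = 146/119.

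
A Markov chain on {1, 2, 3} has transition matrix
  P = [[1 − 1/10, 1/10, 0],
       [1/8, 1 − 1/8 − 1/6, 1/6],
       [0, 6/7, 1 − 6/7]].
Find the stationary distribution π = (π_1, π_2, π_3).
π = (45/88, 9/22, 7/88)

This is a birth-death chain on three states, which satisfies detailed balance: π_1 · P_{12} = π_2 · P_{21} and π_2 · P_{23} = π_3 · P_{32}.
From π_1 · 1/10 = π_2 · 1/8: π_2/π_1 = (1/10)/(1/8) = 4/5.
From π_2 · 1/6 = π_3 · 6/7: π_3/π_2 = (1/6)/(6/7) = 7/36.
Take π_1 proportional to 1; then unnormalized π = (1, 4/5, 7/45). Normalize by dividing by the sum 88/45:
  π = (45/88, 9/22, 7/88).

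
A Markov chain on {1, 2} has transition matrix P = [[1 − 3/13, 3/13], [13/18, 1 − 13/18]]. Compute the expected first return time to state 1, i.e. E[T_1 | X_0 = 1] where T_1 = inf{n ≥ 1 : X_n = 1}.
E[T_1 | X_0 = 1] = 1/π_1 = 223/169

For an irreducible recurrent Markov chain with stationary distribution π, E[T_i | X_0 = i] = 1/π_i (Kac's formula). Here π_1 = (13/18)/(3/13 + 13/18) = (13/18)/(223/234) = 169/223, so E[T_1 | X_0 = 1] = 1/π_1 = (3/13 + 13/18)/(13/18) = (223/234)/(13/18) = 223/169.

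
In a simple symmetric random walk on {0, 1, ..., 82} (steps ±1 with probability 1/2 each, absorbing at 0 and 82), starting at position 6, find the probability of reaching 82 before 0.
P(hit 82 before 0) = 6/82 = 3/41

Let u_k = P(hit 82 before 0 | start at k). Then u_0 = 0, u_82 = 1, and u_k = u_{k-1}/2 + u_{k+1}/2 for 1 ≤ k ≤ 81. This harmonic recurrence is solved by u_k = k/82, giving u_6 = 6/82 = 3/41.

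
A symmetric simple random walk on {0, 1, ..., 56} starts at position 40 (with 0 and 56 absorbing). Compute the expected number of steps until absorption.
E[τ | X_0 = 40] = 640

Let v_k = E[τ | X_0 = k]. Boundary: v_0 = v_56 = 0. Recurrence: v_k = 1 + (v_{k-1} + v_{k+1})/2 for 1 ≤ k ≤ 55. The particular solution to v_k − (v_{k-1} + v_{k+1})/2 = 1 is v_k = −k^2. Adding homogeneous solution A + B k and matching boundaries gives v_k = k (56 − k). Substituting k = 40: v_40 = 40 · 16 = 640.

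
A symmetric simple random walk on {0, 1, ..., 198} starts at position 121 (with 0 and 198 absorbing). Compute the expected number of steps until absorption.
E[τ | X_0 = 121] = 9317

Let v_k = E[τ | X_0 = k]. Boundary: v_0 = v_198 = 0. Recurrence: v_k = 1 + (v_{k-1} + v_{k+1})/2 for 1 ≤ k ≤ 197. The particular solution to v_k − (v_{k-1} + v_{k+1})/2 = 1 is v_k = −k^2. Adding homogeneous solution A + B k and matching boundaries gives v_k = k (198 − k). Substituting k = 121: v_121 = 121 · 77 = 9317.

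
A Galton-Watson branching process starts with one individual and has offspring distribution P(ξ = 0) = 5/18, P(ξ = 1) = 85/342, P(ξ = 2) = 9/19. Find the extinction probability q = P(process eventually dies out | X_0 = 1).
q = 95/162

The pgf is f(s) = 5/18 + 85/342·s + 9/19·s². The extinction probability q is the smallest fixed point of f in [0, 1]. Setting s = f(s):
  9/19·s² + (85/342 − 1)·s + 5/18 = 0
  9/19·s² − (5/18 + 9/19)·s + 5/18 = 0
which factors as (s − 1)·(9/19·s − 5/18) = 0, giving roots s = 1 and s = (5/18)/(9/19) = 95/162.
Mean offspring μ = 85/342 + 2·9/19 = 409/342 > 1 (supercritical), so q < 1. The extinction probability is the smaller root: q = (5/18)/(9/19) = 95/162.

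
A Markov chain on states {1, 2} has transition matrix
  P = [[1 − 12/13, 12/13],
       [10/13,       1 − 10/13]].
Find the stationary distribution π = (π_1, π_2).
π_1 = 5/11, π_2 = 6/11

Solve πP = π with π_1 + π_2 = 1. From πP = π: π_1 · (1 − 12/13) + π_2 · 10/13 = π_1 ⇒ π_2 · 10/13 = π_1 · 12/13 ⇒ π_2/π_1 = (12/13)/(10/13) = 6/5. Together with π_1 + π_2 = 1:
  π_1 = (10/13)/(12/13 + 10/13) = (10/13)/(22/13) = 5/11,
  π_2 = (12/13)/(12/13 + 10/13) = (12/13)/(22/13) = 6/11.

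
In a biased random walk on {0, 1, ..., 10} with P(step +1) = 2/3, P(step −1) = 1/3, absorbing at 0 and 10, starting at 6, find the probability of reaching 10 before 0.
P(hit 10 before 0) = (1 − (1/2)^6) / (1 − (1/2)^10) = 336/341

Let u_k denote P(reach 10 before 0 | start at k). Boundary: u_0 = 0, u_10 = 1. Recurrence: u_k = 2/3·u_{k+1} + 1/3·u_{k-1} for 1 ≤ k ≤ 9. Try u_k = A + B·r^k with r = q/p = (1/3)/(2/3) = 1/2. Substitution satisfies the recurrence; boundary conditions give:
  u_k = (1 − r^k) / (1 − r^N) = (1 − (1/2)^6) / (1 − (1/2)^10) = 336/341.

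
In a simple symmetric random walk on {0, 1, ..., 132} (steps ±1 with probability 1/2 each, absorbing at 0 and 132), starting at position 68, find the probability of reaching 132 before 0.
P(hit 132 before 0) = 68/132 = 17/33

Let u_k = P(hit 132 before 0 | start at k). Then u_0 = 0, u_132 = 1, and u_k = u_{k-1}/2 + u_{k+1}/2 for 1 ≤ k ≤ 131. This harmonic recurrence is solved by u_k = k/132, giving u_68 = 68/132 = 17/33.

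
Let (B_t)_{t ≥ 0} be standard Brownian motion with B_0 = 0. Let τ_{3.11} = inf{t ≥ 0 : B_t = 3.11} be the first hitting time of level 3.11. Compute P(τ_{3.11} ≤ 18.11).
P(τ_{3.11} ≤ 18.11) = 2(1 − Φ(3.11/√18.11)) = 2(1 − Φ(0.7308)) ≈ 0.4649

By the reflection principle for standard BM, P(τ_b ≤ t) = 2 · P(B_t ≥ b). Since B_t ~ N(0, t), P(B_t ≥ 3.11) = 1 − Φ(3.11/√t) = 1 − Φ(3.11/√18.11) = 1 − Φ(0.7308) ≈ 0.23245. Doubling: P(τ_{3.11} ≤ 18.11) ≈ 2 · 0.23245 = 0.46490 ≈ 0.4649.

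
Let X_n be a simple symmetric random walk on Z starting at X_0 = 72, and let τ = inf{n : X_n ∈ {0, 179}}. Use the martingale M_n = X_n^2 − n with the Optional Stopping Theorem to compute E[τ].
E[τ] = 7704

M_n = X_n^2 − n is a martingale (since E[X_{n+1}^2 | F_n] = X_n^2 + 1). By OST (τ has finite mean in a bounded region), E[M_τ] = E[M_0] = X_0^2 − 0 = 72^2 = 5184. Also E[M_τ] = E[X_τ^2] − E[τ]. The walk exits at 0 or 179, with P(hit 179 first) = 72/179, so E[X_τ^2] = 179^2 · 72/179 + 0 = 12888. Thus E[τ] = E[X_τ^2] − E[M_τ] = 12888 − 5184 = 7704 = 72(179 − 72) = 7704.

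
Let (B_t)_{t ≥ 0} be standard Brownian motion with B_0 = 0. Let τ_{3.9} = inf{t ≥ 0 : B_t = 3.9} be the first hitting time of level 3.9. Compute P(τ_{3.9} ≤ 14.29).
P(τ_{3.9} ≤ 14.29) = 2(1 − Φ(3.9/√14.29)) = 2(1 − Φ(1.0317)) ≈ 0.3022

By the reflection principle for standard BM, P(τ_b ≤ t) = 2 · P(B_t ≥ b). Since B_t ~ N(0, t), P(B_t ≥ 3.9) = 1 − Φ(3.9/√t) = 1 − Φ(3.9/√14.29) = 1 − Φ(1.0317) ≈ 0.15111. Doubling: P(τ_{3.9} ≤ 14.29) ≈ 2 · 0.15111 = 0.30222 ≈ 0.3022.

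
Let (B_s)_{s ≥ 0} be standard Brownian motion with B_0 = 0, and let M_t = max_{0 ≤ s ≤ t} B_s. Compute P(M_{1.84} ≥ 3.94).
P(M_{1.84} ≥ 3.94) = 2·P(B_{1.84} ≥ 3.94) = 2(1 − Φ(3.94/√1.84)) ≈ 0.0037

By the reflection principle for Brownian motion, P(M_t ≥ a) = 2 · P(B_t ≥ a) for a ≥ 0. Since B_t ~ N(0, t), P(B_t ≥ 3.94) = 1 − Φ(3.94/√t) = 1 − Φ(3.94/√1.84) = 1 − Φ(2.9046). So
  P(M_{1.84} ≥ 3.94) = 2(1 − Φ(2.9046)) ≈ 0.0037.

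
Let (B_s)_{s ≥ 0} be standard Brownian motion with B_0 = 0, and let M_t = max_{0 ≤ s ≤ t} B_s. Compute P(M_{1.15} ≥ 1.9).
P(M_{1.15} ≥ 1.9) = 2·P(B_{1.15} ≥ 1.9) = 2(1 − Φ(1.9/√1.15)) ≈ 0.0764

By the reflection principle for Brownian motion, P(M_t ≥ a) = 2 · P(B_t ≥ a) for a ≥ 0. Since B_t ~ N(0, t), P(B_t ≥ 1.9) = 1 − Φ(1.9/√t) = 1 − Φ(1.9/√1.15) = 1 − Φ(1.7718). So
  P(M_{1.15} ≥ 1.9) = 2(1 − Φ(1.7718)) ≈ 0.0764.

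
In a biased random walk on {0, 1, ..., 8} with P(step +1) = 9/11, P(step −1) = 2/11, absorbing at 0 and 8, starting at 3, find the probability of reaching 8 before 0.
P(hit 8 before 0) = (1 − (2/9)^3) / (1 − (2/9)^8) = 6082047/6149495

Let u_k denote P(reach 8 before 0 | start at k). Boundary: u_0 = 0, u_8 = 1. Recurrence: u_k = 9/11·u_{k+1} + 2/11·u_{k-1} for 1 ≤ k ≤ 7. Try u_k = A + B·r^k with r = q/p = (2/11)/(9/11) = 2/9. Substitution satisfies the recurrence; boundary conditions give:
  u_k = (1 − r^k) / (1 − r^N) = (1 − (2/9)^3) / (1 − (2/9)^8) = 6082047/6149495.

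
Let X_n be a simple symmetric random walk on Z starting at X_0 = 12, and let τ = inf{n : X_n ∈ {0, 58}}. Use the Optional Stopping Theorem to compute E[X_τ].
E[X_τ] = 12

X_n is a martingale and τ is a bounded-mean stopping time (indeed τ is finite a.s. with bounded expectation since the walk is in a bounded region). By the OST, E[X_τ] = E[X_0] = 12. Equivalently: E[X_τ] = 58 · P(hit 58 first) + 0 · P(hit 0 first) = 58 · (12/58) = 12.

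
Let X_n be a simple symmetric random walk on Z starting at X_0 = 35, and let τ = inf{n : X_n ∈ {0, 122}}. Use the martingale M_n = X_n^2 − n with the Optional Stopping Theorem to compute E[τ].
E[τ] = 3045

M_n = X_n^2 − n is a martingale (since E[X_{n+1}^2 | F_n] = X_n^2 + 1). By OST (τ has finite mean in a bounded region), E[M_τ] = E[M_0] = X_0^2 − 0 = 35^2 = 1225. Also E[M_τ] = E[X_τ^2] − E[τ]. The walk exits at 0 or 122, with P(hit 122 first) = 35/122, so E[X_τ^2] = 122^2 · 35/122 + 0 = 4270. Thus E[τ] = E[X_τ^2] − E[M_τ] = 4270 − 1225 = 3045 = 35(122 − 35) = 3045.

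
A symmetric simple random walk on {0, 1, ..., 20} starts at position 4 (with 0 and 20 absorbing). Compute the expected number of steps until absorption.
E[τ | X_0 = 4] = 64

Let v_k = E[τ | X_0 = k]. Boundary: v_0 = v_20 = 0. Recurrence: v_k = 1 + (v_{k-1} + v_{k+1})/2 for 1 ≤ k ≤ 19. The particular solution to v_k − (v_{k-1} + v_{k+1})/2 = 1 is v_k = −k^2. Adding homogeneous solution A + B k and matching boundaries gives v_k = k (20 − k). Substituting k = 4: v_4 = 4 · 16 = 64.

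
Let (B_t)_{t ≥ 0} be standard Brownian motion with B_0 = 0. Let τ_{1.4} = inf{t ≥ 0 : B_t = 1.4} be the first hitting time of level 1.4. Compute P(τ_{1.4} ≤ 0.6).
P(τ_{1.4} ≤ 0.6) = 2(1 − Φ(1.4/√0.6)) = 2(1 − Φ(1.8074)) ≈ 0.0707

By the reflection principle for standard BM, P(τ_b ≤ t) = 2 · P(B_t ≥ b). Since B_t ~ N(0, t), P(B_t ≥ 1.4) = 1 − Φ(1.4/√t) = 1 − Φ(1.4/√0.6) = 1 − Φ(1.8074) ≈ 0.03535. Doubling: P(τ_{1.4} ≤ 0.6) ≈ 2 · 0.03535 = 0.07070 ≈ 0.0707.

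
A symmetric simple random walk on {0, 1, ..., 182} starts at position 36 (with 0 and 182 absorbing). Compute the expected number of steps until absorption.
E[τ | X_0 = 36] = 5256

Let v_k = E[τ | X_0 = k]. Boundary: v_0 = v_182 = 0. Recurrence: v_k = 1 + (v_{k-1} + v_{k+1})/2 for 1 ≤ k ≤ 181. The particular solution to v_k − (v_{k-1} + v_{k+1})/2 = 1 is v_k = −k^2. Adding homogeneous solution A + B k and matching boundaries gives v_k = k (182 − k). Substituting k = 36: v_36 = 36 · 146 = 5256.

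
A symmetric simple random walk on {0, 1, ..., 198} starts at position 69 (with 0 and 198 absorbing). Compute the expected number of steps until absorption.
E[τ | X_0 = 69] = 8901

Let v_k = E[τ | X_0 = k]. Boundary: v_0 = v_198 = 0. Recurrence: v_k = 1 + (v_{k-1} + v_{k+1})/2 for 1 ≤ k ≤ 197. The particular solution to v_k − (v_{k-1} + v_{k+1})/2 = 1 is v_k = −k^2. Adding homogeneous solution A + B k and matching boundaries gives v_k = k (198 − k). Substituting k = 69: v_69 = 69 · 129 = 8901.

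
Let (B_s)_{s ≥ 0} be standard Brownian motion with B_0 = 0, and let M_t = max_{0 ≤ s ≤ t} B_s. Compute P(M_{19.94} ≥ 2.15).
P(M_{19.94} ≥ 2.15) = 2·P(B_{19.94} ≥ 2.15) = 2(1 − Φ(2.15/√19.94)) ≈ 0.6302

By the reflection principle for Brownian motion, P(M_t ≥ a) = 2 · P(B_t ≥ a) for a ≥ 0. Since B_t ~ N(0, t), P(B_t ≥ 2.15) = 1 − Φ(2.15/√t) = 1 − Φ(2.15/√19.94) = 1 − Φ(0.4815). So
  P(M_{19.94} ≥ 2.15) = 2(1 − Φ(0.4815)) ≈ 0.6302.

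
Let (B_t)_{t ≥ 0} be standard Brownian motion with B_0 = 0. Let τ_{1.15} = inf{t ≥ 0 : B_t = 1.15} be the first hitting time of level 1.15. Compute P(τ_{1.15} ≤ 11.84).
P(τ_{1.15} ≤ 11.84) = 2(1 − Φ(1.15/√11.84)) = 2(1 − Φ(0.3342)) ≈ 0.7382

By the reflection principle for standard BM, P(τ_b ≤ t) = 2 · P(B_t ≥ b). Since B_t ~ N(0, t), P(B_t ≥ 1.15) = 1 − Φ(1.15/√t) = 1 − Φ(1.15/√11.84) = 1 − Φ(0.3342) ≈ 0.36911. Doubling: P(τ_{1.15} ≤ 11.84) ≈ 2 · 0.36911 = 0.73822 ≈ 0.7382.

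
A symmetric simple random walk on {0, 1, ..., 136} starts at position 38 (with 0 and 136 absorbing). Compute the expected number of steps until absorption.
E[τ | X_0 = 38] = 3724

Let v_k = E[τ | X_0 = k]. Boundary: v_0 = v_136 = 0. Recurrence: v_k = 1 + (v_{k-1} + v_{k+1})/2 for 1 ≤ k ≤ 135. The particular solution to v_k − (v_{k-1} + v_{k+1})/2 = 1 is v_k = −k^2. Adding homogeneous solution A + B k and matching boundaries gives v_k = k (136 − k). Substituting k = 38: v_38 = 38 · 98 = 3724.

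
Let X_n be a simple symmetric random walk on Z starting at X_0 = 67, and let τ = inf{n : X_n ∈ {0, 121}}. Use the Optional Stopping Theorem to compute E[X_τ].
E[X_τ] = 67

X_n is a martingale and τ is a bounded-mean stopping time (indeed τ is finite a.s. with bounded expectation since the walk is in a bounded region). By the OST, E[X_τ] = E[X_0] = 67. Equivalently: E[X_τ] = 121 · P(hit 121 first) + 0 · P(hit 0 first) = 121 · (67/121) = 67.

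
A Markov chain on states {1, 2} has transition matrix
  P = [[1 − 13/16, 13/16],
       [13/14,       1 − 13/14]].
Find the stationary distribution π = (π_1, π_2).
π_1 = 8/15, π_2 = 7/15

Solve πP = π with π_1 + π_2 = 1. From πP = π: π_1 · (1 − 13/16) + π_2 · 13/14 = π_1 ⇒ π_2 · 13/14 = π_1 · 13/16 ⇒ π_2/π_1 = (13/16)/(13/14) = 7/8. Together with π_1 + π_2 = 1:
  π_1 = (13/14)/(13/16 + 13/14) = (13/14)/(195/112) = 8/15,
  π_2 = (13/16)/(13/16 + 13/14) = (13/16)/(195/112) = 7/15.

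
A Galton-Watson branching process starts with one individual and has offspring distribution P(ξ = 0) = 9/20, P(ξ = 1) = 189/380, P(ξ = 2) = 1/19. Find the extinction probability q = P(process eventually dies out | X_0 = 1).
q = 1

Mean offspring μ = 0·9/20 + 1·189/380 + 2·1/19 = 229/380 ≤ 1. For μ ≤ 1 with offspring not concentrated at 1, the Galton-Watson process goes extinct almost surely, so q = 1.
(Algebraic check: The pgf is f(s) = 9/20 + 189/380·s + 1/19·s². The extinction probability q is the smallest fixed point of f in [0, 1]. Setting s = f(s):
  1/19·s² + (189/380 − 1)·s + 9/20 = 0
  1/19·s² − (9/20 + 1/19)·s + 9/20 = 0
which factors as (s − 1)·(1/19·s − 9/20) = 0, giving roots s = 1 and s = (9/20)/(1/19) = 171/20. Since 171/20 ≥ 1, the smallest root in [0, 1] is s = 1.)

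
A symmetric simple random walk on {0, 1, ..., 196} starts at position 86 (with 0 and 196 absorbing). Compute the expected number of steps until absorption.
E[τ | X_0 = 86] = 9460

Let v_k = E[τ | X_0 = k]. Boundary: v_0 = v_196 = 0. Recurrence: v_k = 1 + (v_{k-1} + v_{k+1})/2 for 1 ≤ k ≤ 195. The particular solution to v_k − (v_{k-1} + v_{k+1})/2 = 1 is v_k = −k^2. Adding homogeneous solution A + B k and matching boundaries gives v_k = k (196 − k). Substituting k = 86: v_86 = 86 · 110 = 9460.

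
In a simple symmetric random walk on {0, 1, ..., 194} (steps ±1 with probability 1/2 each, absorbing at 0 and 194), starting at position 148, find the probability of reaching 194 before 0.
P(hit 194 before 0) = 148/194 = 74/97

Let u_k = P(hit 194 before 0 | start at k). Then u_0 = 0, u_194 = 1, and u_k = u_{k-1}/2 + u_{k+1}/2 for 1 ≤ k ≤ 193. This harmonic recurrence is solved by u_k = k/194, giving u_148 = 148/194 = 74/97.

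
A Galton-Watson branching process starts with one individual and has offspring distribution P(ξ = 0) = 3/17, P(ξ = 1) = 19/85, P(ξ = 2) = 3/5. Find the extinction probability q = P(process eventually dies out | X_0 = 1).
q = 5/17

The pgf is f(s) = 3/17 + 19/85·s + 3/5·s². The extinction probability q is the smallest fixed point of f in [0, 1]. Setting s = f(s):
  3/5·s² + (19/85 − 1)·s + 3/17 = 0
  3/5·s² − (3/17 + 3/5)·s + 3/17 = 0
which factors as (s − 1)·(3/5·s − 3/17) = 0, giving roots s = 1 and s = (3/17)/(3/5) = 5/17.
Mean offspring μ = 19/85 + 2·3/5 = 121/85 > 1 (supercritical), so q < 1. The extinction probability is the smaller root: q = (3/17)/(3/5) = 5/17.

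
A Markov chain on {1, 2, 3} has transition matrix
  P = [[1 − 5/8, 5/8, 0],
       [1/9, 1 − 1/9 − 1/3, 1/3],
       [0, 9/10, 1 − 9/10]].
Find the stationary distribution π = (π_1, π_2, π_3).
π = (24/209, 135/209, 50/209)

This is a birth-death chain on three states, which satisfies detailed balance: π_1 · P_{12} = π_2 · P_{21} and π_2 · P_{23} = π_3 · P_{32}.
From π_1 · 5/8 = π_2 · 1/9: π_2/π_1 = (5/8)/(1/9) = 45/8.
From π_2 · 1/3 = π_3 · 9/10: π_3/π_2 = (1/3)/(9/10) = 10/27.
Take π_1 proportional to 1; then unnormalized π = (1, 45/8, 25/12). Normalize by dividing by the sum 209/24:
  π = (24/209, 135/209, 50/209).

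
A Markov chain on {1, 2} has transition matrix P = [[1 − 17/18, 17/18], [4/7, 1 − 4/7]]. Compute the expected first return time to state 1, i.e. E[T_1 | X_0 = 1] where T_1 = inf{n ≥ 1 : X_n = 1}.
E[T_1 | X_0 = 1] = 1/π_1 = 191/72

For an irreducible recurrent Markov chain with stationary distribution π, E[T_i | X_0 = i] = 1/π_i (Kac's formula). Here π_1 = (4/7)/(17/18 + 4/7) = (4/7)/(191/126) = 72/191, so E[T_1 | X_0 = 1] = 1/π_1 = (17/18 + 4/7)/(4/7) = (191/126)/(4/7) = 191/72.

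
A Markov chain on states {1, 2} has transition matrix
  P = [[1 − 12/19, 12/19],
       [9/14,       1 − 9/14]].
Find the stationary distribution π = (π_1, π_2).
π_1 = 57/113, π_2 = 56/113

Solve πP = π with π_1 + π_2 = 1. From πP = π: π_1 · (1 − 12/19) + π_2 · 9/14 = π_1 ⇒ π_2 · 9/14 = π_1 · 12/19 ⇒ π_2/π_1 = (12/19)/(9/14) = 56/57. Together with π_1 + π_2 = 1:
  π_1 = (9/14)/(12/19 + 9/14) = (9/14)/(339/266) = 57/113,
  π_2 = (12/19)/(12/19 + 9/14) = (12/19)/(339/266) = 56/113.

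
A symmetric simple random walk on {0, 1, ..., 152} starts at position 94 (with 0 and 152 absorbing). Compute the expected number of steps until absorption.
E[τ | X_0 = 94] = 5452

Let v_k = E[τ | X_0 = k]. Boundary: v_0 = v_152 = 0. Recurrence: v_k = 1 + (v_{k-1} + v_{k+1})/2 for 1 ≤ k ≤ 151. The particular solution to v_k − (v_{k-1} + v_{k+1})/2 = 1 is v_k = −k^2. Adding homogeneous solution A + B k and matching boundaries gives v_k = k (152 − k). Substituting k = 94: v_94 = 94 · 58 = 5452.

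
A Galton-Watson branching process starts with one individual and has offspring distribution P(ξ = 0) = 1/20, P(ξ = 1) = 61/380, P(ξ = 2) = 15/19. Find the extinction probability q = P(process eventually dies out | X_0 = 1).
q = 19/300

The pgf is f(s) = 1/20 + 61/380·s + 15/19·s². The extinction probability q is the smallest fixed point of f in [0, 1]. Setting s = f(s):
  15/19·s² + (61/380 − 1)·s + 1/20 = 0
  15/19·s² − (1/20 + 15/19)·s + 1/20 = 0
which factors as (s − 1)·(15/19·s − 1/20) = 0, giving roots s = 1 and s = (1/20)/(15/19) = 19/300.
Mean offspring μ = 61/380 + 2·15/19 = 661/380 > 1 (supercritical), so q < 1. The extinction probability is the smaller root: q = (1/20)/(15/19) = 19/300.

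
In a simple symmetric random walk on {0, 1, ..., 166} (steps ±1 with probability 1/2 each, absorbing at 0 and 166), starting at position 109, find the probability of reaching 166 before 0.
P(hit 166 before 0) = 109/166

Let u_k = P(hit 166 before 0 | start at k). Then u_0 = 0, u_166 = 1, and u_k = u_{k-1}/2 + u_{k+1}/2 for 1 ≤ k ≤ 165. This harmonic recurrence is solved by u_k = k/166, giving u_109 = 109/166.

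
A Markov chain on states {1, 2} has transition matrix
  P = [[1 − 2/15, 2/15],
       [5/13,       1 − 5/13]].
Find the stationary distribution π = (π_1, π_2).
π_1 = 75/101, π_2 = 26/101

Solve πP = π with π_1 + π_2 = 1. From πP = π: π_1 · (1 − 2/15) + π_2 · 5/13 = π_1 ⇒ π_2 · 5/13 = π_1 · 2/15 ⇒ π_2/π_1 = (2/15)/(5/13) = 26/75. Together with π_1 + π_2 = 1:
  π_1 = (5/13)/(2/15 + 5/13) = (5/13)/(101/195) = 75/101,
  π_2 = (2/15)/(2/15 + 5/13) = (2/15)/(101/195) = 26/101.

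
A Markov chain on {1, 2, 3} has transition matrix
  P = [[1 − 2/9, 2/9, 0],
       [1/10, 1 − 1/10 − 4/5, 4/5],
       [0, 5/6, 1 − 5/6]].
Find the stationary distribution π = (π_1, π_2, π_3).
π = (45/241, 100/241, 96/241)

This is a birth-death chain on three states, which satisfies detailed balance: π_1 · P_{12} = π_2 · P_{21} and π_2 · P_{23} = π_3 · P_{32}.
From π_1 · 2/9 = π_2 · 1/10: π_2/π_1 = (2/9)/(1/10) = 20/9.
From π_2 · 4/5 = π_3 · 5/6: π_3/π_2 = (4/5)/(5/6) = 24/25.
Take π_1 proportional to 1; then unnormalized π = (1, 20/9, 32/15). Normalize by dividing by the sum 241/45:
  π = (45/241, 100/241, 96/241).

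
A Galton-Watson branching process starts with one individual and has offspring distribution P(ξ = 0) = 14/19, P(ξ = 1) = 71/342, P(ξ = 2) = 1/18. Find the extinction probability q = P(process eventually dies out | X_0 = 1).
q = 1

Mean offspring μ = 0·14/19 + 1·71/342 + 2·1/18 = 109/342 ≤ 1. For μ ≤ 1 with offspring not concentrated at 1, the Galton-Watson process goes extinct almost surely, so q = 1.
(Algebraic check: The pgf is f(s) = 14/19 + 71/342·s + 1/18·s². The extinction probability q is the smallest fixed point of f in [0, 1]. Setting s = f(s):
  1/18·s² + (71/342 − 1)·s + 14/19 = 0
  1/18·s² − (14/19 + 1/18)·s + 14/19 = 0
which factors as (s − 1)·(1/18·s − 14/19) = 0, giving roots s = 1 and s = (14/19)/(1/18) = 252/19. Since 252/19 ≥ 1, the smallest root in [0, 1] is s = 1.)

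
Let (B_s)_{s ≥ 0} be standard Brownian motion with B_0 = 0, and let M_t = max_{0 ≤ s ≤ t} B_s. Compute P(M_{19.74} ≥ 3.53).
P(M_{19.74} ≥ 3.53) = 2·P(B_{19.74} ≥ 3.53) = 2(1 − Φ(3.53/√19.74)) ≈ 0.4269

By the reflection principle for Brownian motion, P(M_t ≥ a) = 2 · P(B_t ≥ a) for a ≥ 0. Since B_t ~ N(0, t), P(B_t ≥ 3.53) = 1 − Φ(3.53/√t) = 1 − Φ(3.53/√19.74) = 1 − Φ(0.7945). So
  P(M_{19.74} ≥ 3.53) = 2(1 − Φ(0.7945)) ≈ 0.4269.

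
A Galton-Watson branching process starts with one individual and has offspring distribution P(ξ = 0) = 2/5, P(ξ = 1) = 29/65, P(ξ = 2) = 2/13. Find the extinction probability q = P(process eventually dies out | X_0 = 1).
q = 1

Mean offspring μ = 0·2/5 + 1·29/65 + 2·2/13 = 49/65 ≤ 1. For μ ≤ 1 with offspring not concentrated at 1, the Galton-Watson process goes extinct almost surely, so q = 1.
(Algebraic check: The pgf is f(s) = 2/5 + 29/65·s + 2/13·s². The extinction probability q is the smallest fixed point of f in [0, 1]. Setting s = f(s):
  2/13·s² + (29/65 − 1)·s + 2/5 = 0
  2/13·s² − (2/5 + 2/13)·s + 2/5 = 0
which factors as (s − 1)·(2/13·s − 2/5) = 0, giving roots s = 1 and s = (2/5)/(2/13) = 13/5. Since 13/5 ≥ 1, the smallest root in [0, 1] is s = 1.)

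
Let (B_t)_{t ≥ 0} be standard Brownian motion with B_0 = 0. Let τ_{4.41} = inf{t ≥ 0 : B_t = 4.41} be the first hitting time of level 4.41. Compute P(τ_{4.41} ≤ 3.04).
P(τ_{4.41} ≤ 3.04) = 2(1 − Φ(4.41/√3.04)) = 2(1 − Φ(2.5293)) ≈ 0.0114

By the reflection principle for standard BM, P(τ_b ≤ t) = 2 · P(B_t ≥ b). Since B_t ~ N(0, t), P(B_t ≥ 4.41) = 1 − Φ(4.41/√t) = 1 − Φ(4.41/√3.04) = 1 − Φ(2.5293) ≈ 0.00571. Doubling: P(τ_{4.41} ≤ 3.04) ≈ 2 · 0.00571 = 0.01142 ≈ 0.0114.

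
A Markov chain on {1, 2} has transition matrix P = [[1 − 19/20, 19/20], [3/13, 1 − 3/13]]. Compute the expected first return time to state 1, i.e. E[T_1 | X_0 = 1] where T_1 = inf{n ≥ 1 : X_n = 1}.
E[T_1 | X_0 = 1] = 1/π_1 = 307/60

For an irreducible recurrent Markov chain with stationary distribution π, E[T_i | X_0 = i] = 1/π_i (Kac's formula). Here π_1 = (3/13)/(19/20 + 3/13) = (3/13)/(307/260) = 60/307, so E[T_1 | X_0 = 1] = 1/π_1 = (19/20 + 3/13)/(3/13) = (307/260)/(3/13) = 307/60.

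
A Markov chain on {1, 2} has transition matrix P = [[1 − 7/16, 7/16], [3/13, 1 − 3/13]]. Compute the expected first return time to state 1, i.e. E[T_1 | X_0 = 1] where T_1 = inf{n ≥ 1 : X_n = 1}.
E[T_1 | X_0 = 1] = 1/π_1 = 139/48

For an irreducible recurrent Markov chain with stationary distribution π, E[T_i | X_0 = i] = 1/π_i (Kac's formula). Here π_1 = (3/13)/(7/16 + 3/13) = (3/13)/(139/208) = 48/139, so E[T_1 | X_0 = 1] = 1/π_1 = (7/16 + 3/13)/(3/13) = (139/208)/(3/13) = 139/48.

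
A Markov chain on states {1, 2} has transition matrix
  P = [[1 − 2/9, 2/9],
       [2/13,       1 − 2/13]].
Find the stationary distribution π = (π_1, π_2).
π_1 = 9/22, π_2 = 13/22

Solve πP = π with π_1 + π_2 = 1. From πP = π: π_1 · (1 − 2/9) + π_2 · 2/13 = π_1 ⇒ π_2 · 2/13 = π_1 · 2/9 ⇒ π_2/π_1 = (2/9)/(2/13) = 13/9. Together with π_1 + π_2 = 1:
  π_1 = (2/13)/(2/9 + 2/13) = (2/13)/(44/117) = 9/22,
  π_2 = (2/9)/(2/9 + 2/13) = (2/9)/(44/117) = 13/22.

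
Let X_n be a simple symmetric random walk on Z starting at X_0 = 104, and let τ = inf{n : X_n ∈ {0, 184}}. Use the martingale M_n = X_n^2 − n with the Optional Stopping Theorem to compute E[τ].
E[τ] = 8320

M_n = X_n^2 − n is a martingale (since E[X_{n+1}^2 | F_n] = X_n^2 + 1). By OST (τ has finite mean in a bounded region), E[M_τ] = E[M_0] = X_0^2 − 0 = 104^2 = 10816. Also E[M_τ] = E[X_τ^2] − E[τ]. The walk exits at 0 or 184, with P(hit 184 first) = 104/184, so E[X_τ^2] = 184^2 · 104/184 + 0 = 19136. Thus E[τ] = E[X_τ^2] − E[M_τ] = 19136 − 10816 = 8320 = 104(184 − 104) = 8320.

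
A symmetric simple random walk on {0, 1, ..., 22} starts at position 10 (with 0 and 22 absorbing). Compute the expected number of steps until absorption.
E[τ | X_0 = 10] = 120

Let v_k = E[τ | X_0 = k]. Boundary: v_0 = v_22 = 0. Recurrence: v_k = 1 + (v_{k-1} + v_{k+1})/2 for 1 ≤ k ≤ 21. The particular solution to v_k − (v_{k-1} + v_{k+1})/2 = 1 is v_k = −k^2. Adding homogeneous solution A + B k and matching boundaries gives v_k = k (22 − k). Substituting k = 10: v_10 = 10 · 12 = 120.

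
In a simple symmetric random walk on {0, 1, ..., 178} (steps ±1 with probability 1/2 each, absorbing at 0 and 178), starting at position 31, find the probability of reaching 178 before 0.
P(hit 178 before 0) = 31/178

Let u_k = P(hit 178 before 0 | start at k). Then u_0 = 0, u_178 = 1, and u_k = u_{k-1}/2 + u_{k+1}/2 for 1 ≤ k ≤ 177. This harmonic recurrence is solved by u_k = k/178, giving u_31 = 31/178.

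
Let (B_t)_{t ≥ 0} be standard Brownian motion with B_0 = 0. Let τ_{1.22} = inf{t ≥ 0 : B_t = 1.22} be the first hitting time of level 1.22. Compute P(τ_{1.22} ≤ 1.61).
P(τ_{1.22} ≤ 1.61) = 2(1 − Φ(1.22/√1.61)) = 2(1 − Φ(0.9615)) ≈ 0.3363

By the reflection principle for standard BM, P(τ_b ≤ t) = 2 · P(B_t ≥ b). Since B_t ~ N(0, t), P(B_t ≥ 1.22) = 1 − Φ(1.22/√t) = 1 − Φ(1.22/√1.61) = 1 − Φ(0.9615) ≈ 0.16815. Doubling: P(τ_{1.22} ≤ 1.61) ≈ 2 · 0.16815 = 0.33630 ≈ 0.3363.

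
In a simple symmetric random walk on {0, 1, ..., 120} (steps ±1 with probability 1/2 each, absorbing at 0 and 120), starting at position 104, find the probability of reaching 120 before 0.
P(hit 120 before 0) = 104/120 = 13/15

Let u_k = P(hit 120 before 0 | start at k). Then u_0 = 0, u_120 = 1, and u_k = u_{k-1}/2 + u_{k+1}/2 for 1 ≤ k ≤ 119. This harmonic recurrence is solved by u_k = k/120, giving u_104 = 104/120 = 13/15.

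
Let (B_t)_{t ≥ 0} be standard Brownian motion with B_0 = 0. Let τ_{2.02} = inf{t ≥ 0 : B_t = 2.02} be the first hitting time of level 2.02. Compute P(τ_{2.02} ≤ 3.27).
P(τ_{2.02} ≤ 3.27) = 2(1 − Φ(2.02/√3.27)) = 2(1 − Φ(1.1171)) ≈ 0.2640

By the reflection principle for standard BM, P(τ_b ≤ t) = 2 · P(B_t ≥ b). Since B_t ~ N(0, t), P(B_t ≥ 2.02) = 1 − Φ(2.02/√t) = 1 − Φ(2.02/√3.27) = 1 − Φ(1.1171) ≈ 0.13198. Doubling: P(τ_{2.02} ≤ 3.27) ≈ 2 · 0.13198 = 0.26396 ≈ 0.2640.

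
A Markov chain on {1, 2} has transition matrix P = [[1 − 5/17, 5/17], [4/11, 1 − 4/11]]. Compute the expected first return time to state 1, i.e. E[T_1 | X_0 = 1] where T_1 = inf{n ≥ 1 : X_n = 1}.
E[T_1 | X_0 = 1] = 1/π_1 = 123/68

For an irreducible recurrent Markov chain with stationary distribution π, E[T_i | X_0 = i] = 1/π_i (Kac's formula). Here π_1 = (4/11)/(5/17 + 4/11) = (4/11)/(123/187) = 68/123, so E[T_1 | X_0 = 1] = 1/π_1 = (5/17 + 4/11)/(4/11) = (123/187)/(4/11) = 123/68.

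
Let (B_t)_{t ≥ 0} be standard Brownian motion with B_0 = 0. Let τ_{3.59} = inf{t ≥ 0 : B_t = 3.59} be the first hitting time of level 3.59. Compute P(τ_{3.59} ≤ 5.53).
P(τ_{3.59} ≤ 5.53) = 2(1 − Φ(3.59/√5.53)) = 2(1 − Φ(1.5266)) ≈ 0.1269

By the reflection principle for standard BM, P(τ_b ≤ t) = 2 · P(B_t ≥ b). Since B_t ~ N(0, t), P(B_t ≥ 3.59) = 1 − Φ(3.59/√t) = 1 − Φ(3.59/√5.53) = 1 − Φ(1.5266) ≈ 0.06343. Doubling: P(τ_{3.59} ≤ 5.53) ≈ 2 · 0.06343 = 0.12686 ≈ 0.1269.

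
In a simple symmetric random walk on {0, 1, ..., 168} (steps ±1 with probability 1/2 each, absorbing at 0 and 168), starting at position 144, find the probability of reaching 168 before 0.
P(hit 168 before 0) = 144/168 = 6/7

Let u_k = P(hit 168 before 0 | start at k). Then u_0 = 0, u_168 = 1, and u_k = u_{k-1}/2 + u_{k+1}/2 for 1 ≤ k ≤ 167. This harmonic recurrence is solved by u_k = k/168, giving u_144 = 144/168 = 6/7.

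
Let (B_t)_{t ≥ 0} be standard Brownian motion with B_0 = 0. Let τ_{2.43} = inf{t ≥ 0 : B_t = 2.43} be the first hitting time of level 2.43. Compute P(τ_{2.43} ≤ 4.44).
P(τ_{2.43} ≤ 4.44) = 2(1 − Φ(2.43/√4.44)) = 2(1 − Φ(1.1532)) ≈ 0.2488

By the reflection principle for standard BM, P(τ_b ≤ t) = 2 · P(B_t ≥ b). Since B_t ~ N(0, t), P(B_t ≥ 2.43) = 1 − Φ(2.43/√t) = 1 − Φ(2.43/√4.44) = 1 − Φ(1.1532) ≈ 0.12441. Doubling: P(τ_{2.43} ≤ 4.44) ≈ 2 · 0.12441 = 0.24882 ≈ 0.2488.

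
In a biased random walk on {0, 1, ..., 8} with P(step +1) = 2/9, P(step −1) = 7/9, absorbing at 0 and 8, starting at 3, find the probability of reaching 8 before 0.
P(hit 8 before 0) = (1 − (7/2)^3) / (1 − (7/2)^8) = 2144/1152909

Let u_k denote P(reach 8 before 0 | start at k). Boundary: u_0 = 0, u_8 = 1. Recurrence: u_k = 2/9·u_{k+1} + 7/9·u_{k-1} for 1 ≤ k ≤ 7. Try u_k = A + B·r^k with r = q/p = (7/9)/(2/9) = 7/2. Substitution satisfies the recurrence; boundary conditions give:
  u_k = (1 − r^k) / (1 − r^N) = (1 − (7/2)^3) / (1 − (7/2)^8) = 2144/1152909.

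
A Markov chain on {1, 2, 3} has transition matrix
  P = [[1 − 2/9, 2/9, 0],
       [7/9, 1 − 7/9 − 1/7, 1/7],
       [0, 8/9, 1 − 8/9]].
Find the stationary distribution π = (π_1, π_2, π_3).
π = (196/261, 56/261, 1/29)

This is a birth-death chain on three states, which satisfies detailed balance: π_1 · P_{12} = π_2 · P_{21} and π_2 · P_{23} = π_3 · P_{32}.
From π_1 · 2/9 = π_2 · 7/9: π_2/π_1 = (2/9)/(7/9) = 2/7.
From π_2 · 1/7 = π_3 · 8/9: π_3/π_2 = (1/7)/(8/9) = 9/56.
Take π_1 proportional to 1; then unnormalized π = (1, 2/7, 9/196). Normalize by dividing by the sum 261/196:
  π = (196/261, 56/261, 1/29).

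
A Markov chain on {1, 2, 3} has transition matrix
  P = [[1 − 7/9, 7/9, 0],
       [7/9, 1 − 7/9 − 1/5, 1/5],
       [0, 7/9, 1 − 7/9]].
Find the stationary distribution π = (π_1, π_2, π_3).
π = (35/79, 35/79, 9/79)

This is a birth-death chain on three states, which satisfies detailed balance: π_1 · P_{12} = π_2 · P_{21} and π_2 · P_{23} = π_3 · P_{32}.
From π_1 · 7/9 = π_2 · 7/9: π_2/π_1 = (7/9)/(7/9) = 1.
From π_2 · 1/5 = π_3 · 7/9: π_3/π_2 = (1/5)/(7/9) = 9/35.
Take π_1 proportional to 1; then unnormalized π = (1, 1, 9/35). Normalize by dividing by the sum 79/35:
  π = (35/79, 35/79, 9/79).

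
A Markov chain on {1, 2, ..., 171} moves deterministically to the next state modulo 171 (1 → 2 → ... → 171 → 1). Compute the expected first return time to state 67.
E[T_67 | X_0 = 67] = 171

The chain cycles deterministically, so starting at state 67 it returns in exactly 171 steps. Equivalently, the stationary distribution is uniform π_j = 1/171 for every state j, so by Kac's formula E[T_67] = 1/π_67 = 171.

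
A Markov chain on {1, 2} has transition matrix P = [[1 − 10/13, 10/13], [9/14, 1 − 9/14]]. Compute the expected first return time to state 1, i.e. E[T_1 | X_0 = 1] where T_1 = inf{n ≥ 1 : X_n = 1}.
E[T_1 | X_0 = 1] = 1/π_1 = 257/117

For an irreducible recurrent Markov chain with stationary distribution π, E[T_i | X_0 = i] = 1/π_i (Kac's formula). Here π_1 = (9/14)/(10/13 + 9/14) = (9/14)/(257/182) = 117/257, so E[T_1 | X_0 = 1] = 1/π_1 = (10/13 + 9/14)/(9/14) = (257/182)/(9/14) = 257/117.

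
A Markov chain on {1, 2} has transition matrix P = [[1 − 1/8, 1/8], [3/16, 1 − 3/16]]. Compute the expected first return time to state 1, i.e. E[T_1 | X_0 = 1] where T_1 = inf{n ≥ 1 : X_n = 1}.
E[T_1 | X_0 = 1] = 1/π_1 = 5/3

For an irreducible recurrent Markov chain with stationary distribution π, E[T_i | X_0 = i] = 1/π_i (Kac's formula). Here π_1 = (3/16)/(1/8 + 3/16) = (3/16)/(5/16) = 3/5, so E[T_1 | X_0 = 1] = 1/π_1 = (1/8 + 3/16)/(3/16) = (5/16)/(3/16) = 5/3.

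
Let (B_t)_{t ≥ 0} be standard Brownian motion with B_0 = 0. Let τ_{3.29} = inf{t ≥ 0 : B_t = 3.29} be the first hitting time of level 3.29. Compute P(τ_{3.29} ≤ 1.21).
P(τ_{3.29} ≤ 1.21) = 2(1 − Φ(3.29/√1.21)) = 2(1 − Φ(2.9909)) ≈ 0.0028

By the reflection principle for standard BM, P(τ_b ≤ t) = 2 · P(B_t ≥ b). Since B_t ~ N(0, t), P(B_t ≥ 3.29) = 1 − Φ(3.29/√t) = 1 − Φ(3.29/√1.21) = 1 − Φ(2.9909) ≈ 0.00139. Doubling: P(τ_{3.29} ≤ 1.21) ≈ 2 · 0.00139 = 0.00278 ≈ 0.0028.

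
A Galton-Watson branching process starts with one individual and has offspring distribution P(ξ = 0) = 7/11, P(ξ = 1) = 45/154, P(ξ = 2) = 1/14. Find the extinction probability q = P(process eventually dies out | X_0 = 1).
q = 1

Mean offspring μ = 0·7/11 + 1·45/154 + 2·1/14 = 67/154 ≤ 1. For μ ≤ 1 with offspring not concentrated at 1, the Galton-Watson process goes extinct almost surely, so q = 1.
(Algebraic check: The pgf is f(s) = 7/11 + 45/154·s + 1/14·s². The extinction probability q is the smallest fixed point of f in [0, 1]. Setting s = f(s):
  1/14·s² + (45/154 − 1)·s + 7/11 = 0
  1/14·s² − (7/11 + 1/14)·s + 7/11 = 0
which factors as (s − 1)·(1/14·s − 7/11) = 0, giving roots s = 1 and s = (7/11)/(1/14) = 98/11. Since 98/11 ≥ 1, the smallest root in [0, 1] is s = 1.)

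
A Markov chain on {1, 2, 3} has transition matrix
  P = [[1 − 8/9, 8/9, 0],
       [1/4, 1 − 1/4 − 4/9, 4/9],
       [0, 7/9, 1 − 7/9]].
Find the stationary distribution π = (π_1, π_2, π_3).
π = (63/415, 224/415, 128/415)

This is a birth-death chain on three states, which satisfies detailed balance: π_1 · P_{12} = π_2 · P_{21} and π_2 · P_{23} = π_3 · P_{32}.
From π_1 · 8/9 = π_2 · 1/4: π_2/π_1 = (8/9)/(1/4) = 32/9.
From π_2 · 4/9 = π_3 · 7/9: π_3/π_2 = (4/9)/(7/9) = 4/7.
Take π_1 proportional to 1; then unnormalized π = (1, 32/9, 128/63). Normalize by dividing by the sum 415/63:
  π = (63/415, 224/415, 128/415).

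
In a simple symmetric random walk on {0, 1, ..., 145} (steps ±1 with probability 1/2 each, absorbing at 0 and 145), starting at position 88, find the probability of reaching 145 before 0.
P(hit 145 before 0) = 88/145

Let u_k = P(hit 145 before 0 | start at k). Then u_0 = 0, u_145 = 1, and u_k = u_{k-1}/2 + u_{k+1}/2 for 1 ≤ k ≤ 144. This harmonic recurrence is solved by u_k = k/145, giving u_88 = 88/145.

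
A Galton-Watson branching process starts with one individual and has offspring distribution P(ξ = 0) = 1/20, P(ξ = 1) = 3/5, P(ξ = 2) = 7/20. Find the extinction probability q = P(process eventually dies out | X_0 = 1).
q = 1/7

The pgf is f(s) = 1/20 + 3/5·s + 7/20·s². The extinction probability q is the smallest fixed point of f in [0, 1]. Setting s = f(s):
  7/20·s² + (3/5 − 1)·s + 1/20 = 0
  7/20·s² − (1/20 + 7/20)·s + 1/20 = 0
which factors as (s − 1)·(7/20·s − 1/20) = 0, giving roots s = 1 and s = (1/20)/(7/20) = 1/7.
Mean offspring μ = 3/5 + 2·7/20 = 13/10 > 1 (supercritical), so q < 1. The extinction probability is the smaller root: q = (1/20)/(7/20) = 1/7.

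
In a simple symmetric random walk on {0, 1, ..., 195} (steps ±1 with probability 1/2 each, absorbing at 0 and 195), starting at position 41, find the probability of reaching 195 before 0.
P(hit 195 before 0) = 41/195

Let u_k = P(hit 195 before 0 | start at k). Then u_0 = 0, u_195 = 1, and u_k = u_{k-1}/2 + u_{k+1}/2 for 1 ≤ k ≤ 194. This harmonic recurrence is solved by u_k = k/195, giving u_41 = 41/195.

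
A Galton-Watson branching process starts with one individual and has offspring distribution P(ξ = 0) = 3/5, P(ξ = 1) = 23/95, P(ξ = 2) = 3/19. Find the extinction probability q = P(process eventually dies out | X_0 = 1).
q = 1

Mean offspring μ = 0·3/5 + 1·23/95 + 2·3/19 = 53/95 ≤ 1. For μ ≤ 1 with offspring not concentrated at 1, the Galton-Watson process goes extinct almost surely, so q = 1.
(Algebraic check: The pgf is f(s) = 3/5 + 23/95·s + 3/19·s². The extinction probability q is the smallest fixed point of f in [0, 1]. Setting s = f(s):
  3/19·s² + (23/95 − 1)·s + 3/5 = 0
  3/19·s² − (3/5 + 3/19)·s + 3/5 = 0
which factors as (s − 1)·(3/19·s − 3/5) = 0, giving roots s = 1 and s = (3/5)/(3/19) = 19/5. Since 19/5 ≥ 1, the smallest root in [0, 1] is s = 1.)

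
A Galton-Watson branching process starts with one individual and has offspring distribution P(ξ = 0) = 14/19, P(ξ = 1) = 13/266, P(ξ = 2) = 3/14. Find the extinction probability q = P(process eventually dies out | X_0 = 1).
q = 1

Mean offspring μ = 0·14/19 + 1·13/266 + 2·3/14 = 127/266 ≤ 1. For μ ≤ 1 with offspring not concentrated at 1, the Galton-Watson process goes extinct almost surely, so q = 1.
(Algebraic check: The pgf is f(s) = 14/19 + 13/266·s + 3/14·s². The extinction probability q is the smallest fixed point of f in [0, 1]. Setting s = f(s):
  3/14·s² + (13/266 − 1)·s + 14/19 = 0
  3/14·s² − (14/19 + 3/14)·s + 14/19 = 0
which factors as (s − 1)·(3/14·s − 14/19) = 0, giving roots s = 1 and s = (14/19)/(3/14) = 196/57. Since 196/57 ≥ 1, the smallest root in [0, 1] is s = 1.)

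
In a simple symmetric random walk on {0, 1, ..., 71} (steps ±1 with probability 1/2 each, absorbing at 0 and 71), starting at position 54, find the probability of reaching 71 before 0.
P(hit 71 before 0) = 54/71

Let u_k = P(hit 71 before 0 | start at k). Then u_0 = 0, u_71 = 1, and u_k = u_{k-1}/2 + u_{k+1}/2 for 1 ≤ k ≤ 70. This harmonic recurrence is solved by u_k = k/71, giving u_54 = 54/71.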